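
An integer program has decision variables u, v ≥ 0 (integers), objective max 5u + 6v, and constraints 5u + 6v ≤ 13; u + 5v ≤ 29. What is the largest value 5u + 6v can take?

(u,v)=(0,2): 5·0+6·2=12≤13, 1·0+5·2=10≤29, objective 12.
(u,v)=(1,1): 5·1+6·1=11≤13, 1·1+5·1=6≤29, objective 11.
(u,v)=(2,0): 5·2+6·0=10≤13, 1·2+5·0=2≤29, objective 10.
Maximum is 12 at (u,v)=(0,2).

12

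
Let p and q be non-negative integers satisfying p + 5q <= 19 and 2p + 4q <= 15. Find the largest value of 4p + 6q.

(p,q)=(7,0): 1·7+5·0=7≤19, 2·7+4·0=14≤15, objective 28.
(p,q)=(6,0): 1·6+5·0=6≤19, 2·6+4·0=12≤15, objective 24.
Maximum is 28 at (p,q)=(7,0).

28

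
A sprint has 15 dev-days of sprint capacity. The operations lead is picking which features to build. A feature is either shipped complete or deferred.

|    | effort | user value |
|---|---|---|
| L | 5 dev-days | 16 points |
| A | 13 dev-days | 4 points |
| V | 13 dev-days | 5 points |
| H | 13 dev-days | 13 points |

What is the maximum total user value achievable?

V: effort 13 ≤ 15, user value 5.
L: effort 5 ≤ 15, user value 16.
H: effort 13 ≤ 15, user value 13.
Best is L with total user value 16.

16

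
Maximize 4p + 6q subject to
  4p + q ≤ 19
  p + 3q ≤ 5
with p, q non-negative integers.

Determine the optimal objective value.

16

(p,q)=(4,0): 4·4+1·0=16≤19, 1·4+3·0=4≤5, objective 16.
(p,q)=(3,0): 4·3+1·0=12≤19, 1·3+3·0=3≤5, objective 12.
Maximum is 16 at (p,q)=(4,0).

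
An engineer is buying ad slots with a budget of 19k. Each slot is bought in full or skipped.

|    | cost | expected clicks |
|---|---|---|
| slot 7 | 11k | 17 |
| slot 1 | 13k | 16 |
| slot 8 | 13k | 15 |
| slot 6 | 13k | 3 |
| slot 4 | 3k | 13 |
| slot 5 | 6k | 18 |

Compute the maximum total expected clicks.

35

This is a 0-1 knapsack instance.
Allowing fractional choices, the relaxed optimum would be about 46.5, but ad slots are indivisible.
slot 7 + slot 5: cost 11 + 6 = 17 ≤ 19, expected clicks 17 + 18 = 35.
slot 8 + slot 5: cost 13 + 6 = 19 ≤ 19, expected clicks 15 + 18 = 33.
slot 1 + slot 5: cost 13 + 6 = 19 ≤ 19, expected clicks 16 + 18 = 34.
Best is slot 7 and slot 5 with total expected clicks 35.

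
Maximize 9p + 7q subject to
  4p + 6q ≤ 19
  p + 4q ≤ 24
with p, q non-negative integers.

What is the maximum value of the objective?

36

The continuous relaxation peaks at (4.75, 0) with value 42.75; rounding to a feasible lattice point costs some objective.
(p,q)=(4,0): 4·4+6·0=16≤19, 1·4+4·0=4≤24, objective 36.
(p,q)=(3,1): 4·3+6·1=18≤19, 1·3+4·1=7≤24, objective 34.
(p,q)=(3,0): 4·3+6·0=12≤19, 1·3+4·0=3≤24, objective 27.
No feasible integer point exceeds 36.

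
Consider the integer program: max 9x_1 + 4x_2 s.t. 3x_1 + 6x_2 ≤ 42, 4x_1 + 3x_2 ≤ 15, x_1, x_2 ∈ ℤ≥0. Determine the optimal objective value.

31

(x_1,x_2)=(3,1): 3·3+6·1=15≤42, 4·3+3·1=15≤15, objective 31.
(x_1,x_2)=(3,0): 3·3+6·0=9≤42, 4·3+3·0=12≤15, objective 27.
(x_1,x_2)=(2,2): 3·2+6·2=18≤42, 4·2+3·2=14≤15, objective 26.
The best lattice point is (3,1), giving 31.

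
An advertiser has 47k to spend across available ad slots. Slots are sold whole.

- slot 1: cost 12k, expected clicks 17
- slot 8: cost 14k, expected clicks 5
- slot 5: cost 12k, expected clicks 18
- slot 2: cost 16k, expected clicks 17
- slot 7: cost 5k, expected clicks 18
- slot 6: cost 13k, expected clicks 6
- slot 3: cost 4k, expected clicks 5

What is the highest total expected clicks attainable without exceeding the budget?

70

Take slot 1, slot 5, slot 2, and slot 7: cost 12 + 12 + 16 + 5 = 45 ≤ 47, expected clicks 17 + 18 + 17 + 18 = 70.
No other feasible combination does better.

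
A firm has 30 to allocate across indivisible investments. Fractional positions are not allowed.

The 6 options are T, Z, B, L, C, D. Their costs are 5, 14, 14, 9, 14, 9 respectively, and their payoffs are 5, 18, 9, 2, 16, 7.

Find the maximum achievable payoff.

T + Z + D: cost 5 + 14 + 9 = 28 ≤ 30, payoff 5 + 18 + 7 = 30.
Z + C: cost 14 + 14 = 28 ≤ 30, payoff 18 + 16 = 34.
T + C + D: cost 5 + 14 + 9 = 28 ≤ 30, payoff 5 + 16 + 7 = 28.
Best is Z and C with total payoff 34.

34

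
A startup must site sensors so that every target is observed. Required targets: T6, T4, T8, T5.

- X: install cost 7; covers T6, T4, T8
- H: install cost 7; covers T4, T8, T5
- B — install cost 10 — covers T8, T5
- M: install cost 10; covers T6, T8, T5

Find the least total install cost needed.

Choose X and H: together they cover T6, T4, T8, T5 — every target.
Total install cost: 7 + 7 = 14.
No cover costs less than 14.

14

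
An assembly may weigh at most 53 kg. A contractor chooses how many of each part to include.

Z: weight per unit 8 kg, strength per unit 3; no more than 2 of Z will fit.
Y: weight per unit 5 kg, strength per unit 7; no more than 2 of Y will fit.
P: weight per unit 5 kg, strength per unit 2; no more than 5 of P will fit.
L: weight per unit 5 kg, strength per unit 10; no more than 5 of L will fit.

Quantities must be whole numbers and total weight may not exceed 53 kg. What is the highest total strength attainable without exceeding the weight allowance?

L has the best ratio (10/5); taking only L gives at most 5×10 = 50 (stopped by the supply cap of 5).
Mixing does better — 1×Z, 2×Y, 2×P, and 5×L: weight 53 ≤ 53, strength 1·3 + 2·7 + 2·2 + 5·10 = 71.

71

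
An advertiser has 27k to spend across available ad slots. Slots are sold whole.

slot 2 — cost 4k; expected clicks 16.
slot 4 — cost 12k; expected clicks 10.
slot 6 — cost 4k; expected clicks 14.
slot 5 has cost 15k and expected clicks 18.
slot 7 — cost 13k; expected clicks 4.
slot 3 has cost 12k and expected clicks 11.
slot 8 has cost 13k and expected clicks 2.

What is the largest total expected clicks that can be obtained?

48

slot 2 + slot 6 + slot 3: cost 4 + 4 + 12 = 20 ≤ 27, expected clicks 16 + 14 + 11 = 41.
slot 2 + slot 4 + slot 6: cost 4 + 12 + 4 = 20 ≤ 27, expected clicks 16 + 10 + 14 = 40.
slot 2 + slot 6 + slot 5: cost 4 + 4 + 15 = 23 ≤ 27, expected clicks 16 + 14 + 18 = 48.
Best is slot 2, slot 6, and slot 5 with total expected clicks 48.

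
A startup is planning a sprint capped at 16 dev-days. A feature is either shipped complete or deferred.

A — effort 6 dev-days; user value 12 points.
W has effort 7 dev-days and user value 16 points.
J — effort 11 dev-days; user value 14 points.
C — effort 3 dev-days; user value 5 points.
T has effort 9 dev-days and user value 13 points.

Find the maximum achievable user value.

W + T: effort 7 + 9 = 16 ≤ 16, user value 16 + 13 = 29.
A + W + C: effort 6 + 7 + 3 = 16 ≤ 16, user value 12 + 16 + 5 = 33.
A + W: effort 6 + 7 = 13 ≤ 16, user value 12 + 16 = 28.
Best is A, W, and C with total user value 33.

33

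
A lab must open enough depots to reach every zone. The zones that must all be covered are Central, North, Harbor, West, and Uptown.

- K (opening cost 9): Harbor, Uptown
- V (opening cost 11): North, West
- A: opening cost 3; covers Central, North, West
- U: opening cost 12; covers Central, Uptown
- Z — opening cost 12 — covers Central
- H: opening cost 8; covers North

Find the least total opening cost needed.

Choose K and A: together they cover Central, North, Harbor, West, Uptown — every zone.
Total opening cost: 9 + 3 = 12.
No cover costs less than 12.

12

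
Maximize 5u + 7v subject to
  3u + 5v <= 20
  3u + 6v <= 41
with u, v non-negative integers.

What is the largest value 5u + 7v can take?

32

(u,v)=(5,1): 3·5+5·1=20≤20, 3·5+6·1=21≤41, objective 32.
(u,v)=(6,0): 3·6+5·0=18≤20, 3·6+6·0=18≤41, objective 30.
(u,v)=(4,1): 3·4+5·1=17≤20, 3·4+6·1=18≤41, objective 27.
The best lattice point is (5,1), giving 32.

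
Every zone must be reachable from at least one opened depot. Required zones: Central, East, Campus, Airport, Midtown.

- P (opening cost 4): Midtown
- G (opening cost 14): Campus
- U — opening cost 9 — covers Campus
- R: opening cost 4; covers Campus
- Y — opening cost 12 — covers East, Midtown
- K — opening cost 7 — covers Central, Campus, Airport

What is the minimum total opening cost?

19

This is an integer covering problem.
Choose Y and K: together they cover Central, East, Campus, Airport, Midtown — every zone.
Total opening cost: 12 + 7 = 19.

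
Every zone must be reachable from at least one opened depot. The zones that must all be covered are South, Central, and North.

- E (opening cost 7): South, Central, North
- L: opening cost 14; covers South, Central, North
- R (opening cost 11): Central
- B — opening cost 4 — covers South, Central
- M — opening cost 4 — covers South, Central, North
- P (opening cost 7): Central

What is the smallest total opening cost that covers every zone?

4

This is an integer covering problem.
M alone covers South, Central, North — every zone.
Total opening cost: 4.
No cover costs less than 4.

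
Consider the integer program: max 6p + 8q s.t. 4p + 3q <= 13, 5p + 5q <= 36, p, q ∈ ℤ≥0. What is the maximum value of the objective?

The continuous relaxation peaks at (0, 4.33) with value 34.67; rounding to a feasible lattice point costs some objective.
(p,q)=(0,4): 4·0+3·4=12≤13, 5·0+5·4=20≤36, objective 32.
(p,q)=(1,3): 4·1+3·3=13≤13, 5·1+5·3=20≤36, objective 30.
(p,q)=(0,3): 4·0+3·3=9≤13, 5·0+5·3=15≤36, objective 24.
No feasible integer point exceeds 32.

32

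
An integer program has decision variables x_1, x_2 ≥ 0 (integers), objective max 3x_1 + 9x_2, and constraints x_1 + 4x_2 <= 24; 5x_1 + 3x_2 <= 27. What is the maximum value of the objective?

(x_1,x_2)=(0,6): 1·0+4·6=24≤24, 5·0+3·6=18≤27, objective 54.
(x_1,x_2)=(2,5): 1·2+4·5=22≤24, 5·2+3·5=25≤27, objective 51.
(x_1,x_2)=(1,5): 1·1+4·5=21≤24, 5·1+3·5=20≤27, objective 48.
(x_1,x_2)=(3,4): 1·3+4·4=19≤24, 5·3+3·4=27≤27, objective 45.
No feasible integer point exceeds 54.

54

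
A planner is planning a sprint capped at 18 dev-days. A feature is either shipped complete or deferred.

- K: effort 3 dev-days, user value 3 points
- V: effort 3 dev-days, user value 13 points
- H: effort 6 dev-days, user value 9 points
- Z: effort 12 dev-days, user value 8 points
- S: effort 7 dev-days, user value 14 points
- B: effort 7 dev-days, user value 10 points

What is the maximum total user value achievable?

37

Allowing fractional choices, the relaxed optimum would be about 38.9, but features are indivisible.
V + H + B: effort 3 + 6 + 7 = 16 ≤ 18, user value 13 + 9 + 10 = 32.
V + H + S: effort 3 + 6 + 7 = 16 ≤ 18, user value 13 + 9 + 14 = 36.
V + S + B: effort 3 + 7 + 7 = 17 ≤ 18, user value 13 + 14 + 10 = 37.
Best is V, S, and B with total user value 37.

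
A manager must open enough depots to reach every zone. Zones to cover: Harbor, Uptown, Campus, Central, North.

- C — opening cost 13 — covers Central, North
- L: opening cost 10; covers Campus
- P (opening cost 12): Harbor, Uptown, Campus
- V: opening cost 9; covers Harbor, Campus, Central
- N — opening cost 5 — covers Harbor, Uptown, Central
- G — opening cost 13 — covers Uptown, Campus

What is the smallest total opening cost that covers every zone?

The greedy cost-per-new-zone heuristic would pick N, V, and C for 27, but a cheaper cover exists.
Choose C and P: together they cover Harbor, Uptown, Campus, Central, North — every zone.
Total opening cost: 13 + 12 = 25.
No cover costs less than 25.

25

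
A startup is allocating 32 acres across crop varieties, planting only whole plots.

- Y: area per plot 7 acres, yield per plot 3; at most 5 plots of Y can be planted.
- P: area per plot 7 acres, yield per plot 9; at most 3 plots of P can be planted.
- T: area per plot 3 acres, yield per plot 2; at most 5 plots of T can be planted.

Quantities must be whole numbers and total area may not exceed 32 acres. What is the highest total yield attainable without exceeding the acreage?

33

P has the best ratio (9/7); taking only P gives at most 3×9 = 27 (stopped by the supply cap of 3).
Mixing does better — 3×P and 3×T: area 30 ≤ 32, yield 3·9 + 3·2 = 33.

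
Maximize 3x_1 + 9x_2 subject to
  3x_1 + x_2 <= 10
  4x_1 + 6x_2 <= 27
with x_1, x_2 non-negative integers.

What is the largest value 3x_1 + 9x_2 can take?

Relaxing integrality, the LP optimum is 40.50 at (x_1,x_2) = (0, 4.5), which is not an integer point.
(x_1,x_2)=(0,4): 3·0+1·4=4≤10, 4·0+6·4=24≤27, objective 36.
(x_1,x_2)=(1,3): 3·1+1·3=6≤10, 4·1+6·3=22≤27, objective 30.
No feasible integer point exceeds 36.

36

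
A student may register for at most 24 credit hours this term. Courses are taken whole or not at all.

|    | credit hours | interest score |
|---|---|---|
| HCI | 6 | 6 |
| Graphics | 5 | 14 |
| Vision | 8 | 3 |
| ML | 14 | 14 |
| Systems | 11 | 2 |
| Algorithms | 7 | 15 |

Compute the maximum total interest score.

Allowing fractional choices, the relaxed optimum would be about 41.0, but courses are indivisible.
Graphics + Systems + Algorithms: credit hours 5 + 11 + 7 = 23 ≤ 24, interest score 14 + 2 + 15 = 31.
Graphics + Vision + Algorithms: credit hours 5 + 8 + 7 = 20 ≤ 24, interest score 14 + 3 + 15 = 32.
HCI + Graphics + Algorithms: credit hours 6 + 5 + 7 = 18 ≤ 24, interest score 6 + 14 + 15 = 35.
Best is HCI, Graphics, and Algorithms with total interest score 35.

35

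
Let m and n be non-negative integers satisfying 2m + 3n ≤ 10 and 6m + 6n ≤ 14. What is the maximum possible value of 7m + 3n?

Relaxing integrality, the LP optimum is 16.33 at (m,n) = (2.33, 0), which is not an integer point.
(m,n)=(2,0): 2·2+3·0=4≤10, 6·2+6·0=12≤14, objective 14.
(m,n)=(1,1): 2·1+3·1=5≤10, 6·1+6·1=12≤14, objective 10.
(m,n)=(1,0): 2·1+3·0=2≤10, 6·1+6·0=6≤14, objective 7.
The best lattice point is (2,0), giving 14.

14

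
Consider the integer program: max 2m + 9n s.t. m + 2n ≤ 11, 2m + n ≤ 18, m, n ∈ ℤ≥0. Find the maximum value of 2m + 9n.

(m,n)=(1,5): 1·1+2·5=11≤11, 2·1+1·5=7≤18, objective 47.
(m,n)=(0,5): 1·0+2·5=10≤11, 2·0+1·5=5≤18, objective 45.
(m,n)=(2,4): 1·2+2·4=10≤11, 2·2+1·4=8≤18, objective 40.
Maximum is 47 at (m,n)=(1,5).

47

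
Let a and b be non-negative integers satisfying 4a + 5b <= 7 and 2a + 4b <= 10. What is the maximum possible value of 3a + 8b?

8

The continuous relaxation peaks at (0, 1.4) with value 11.20; rounding to a feasible lattice point costs some objective.
(a,b)=(0,1): 4·0+5·1=5≤7, 2·0+4·1=4≤10, objective 8.
(a,b)=(1,0): 4·1+5·0=4≤7, 2·1+4·0=2≤10, objective 3.
(a,b)=(0,0): 4·0+5·0=0≤7, 2·0+4·0=0≤10, objective 0.
The best lattice point is (0,1), giving 8.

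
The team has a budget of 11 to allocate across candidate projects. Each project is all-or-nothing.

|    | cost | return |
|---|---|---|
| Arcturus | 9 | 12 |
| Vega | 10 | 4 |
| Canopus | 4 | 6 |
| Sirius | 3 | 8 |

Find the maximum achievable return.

Take Canopus and Sirius: cost 4 + 3 = 7 ≤ 11, return 6 + 8 = 14.
No other feasible combination does better.

14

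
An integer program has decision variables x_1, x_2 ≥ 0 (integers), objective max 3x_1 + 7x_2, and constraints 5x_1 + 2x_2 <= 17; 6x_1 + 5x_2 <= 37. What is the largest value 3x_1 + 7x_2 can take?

49

(x_1,x_2)=(0,7): 5·0+2·7=14≤17, 6·0+5·7=35≤37, objective 49.
(x_1,x_2)=(1,6): 5·1+2·6=17≤17, 6·1+5·6=36≤37, objective 45.
(x_1,x_2)=(0,6): 5·0+2·6=12≤17, 6·0+5·6=30≤37, objective 42.
No feasible integer point exceeds 49.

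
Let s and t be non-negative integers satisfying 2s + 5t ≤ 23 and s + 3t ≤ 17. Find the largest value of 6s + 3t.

(s,t)=(11,0): 2·11+5·0=22≤23, 1·11+3·0=11≤17, objective 66.
(s,t)=(10,0): 2·10+5·0=20≤23, 1·10+3·0=10≤17, objective 60.
The best lattice point is (11,0), giving 66.

66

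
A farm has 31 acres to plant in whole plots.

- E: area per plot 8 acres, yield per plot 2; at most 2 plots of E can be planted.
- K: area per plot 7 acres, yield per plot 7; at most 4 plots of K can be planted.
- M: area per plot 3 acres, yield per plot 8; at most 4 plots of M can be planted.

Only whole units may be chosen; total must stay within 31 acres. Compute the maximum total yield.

46

M has the best ratio (8/3); taking only M gives at most 4×8 = 32 (stopped by the supply cap of 4).
Mixing does better — 2×K and 4×M: area 26 ≤ 31, yield 2·7 + 4·8 = 46.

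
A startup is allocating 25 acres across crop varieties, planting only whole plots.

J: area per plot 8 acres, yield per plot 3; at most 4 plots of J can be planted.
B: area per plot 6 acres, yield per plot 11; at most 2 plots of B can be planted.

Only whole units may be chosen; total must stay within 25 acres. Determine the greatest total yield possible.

B has the best ratio (11/6); taking only B gives at most 2×11 = 22 (stopped by the supply cap of 2).
Mixing does better — 1×J and 2×B: area 20 ≤ 25, yield 1·3 + 2·11 = 25.

25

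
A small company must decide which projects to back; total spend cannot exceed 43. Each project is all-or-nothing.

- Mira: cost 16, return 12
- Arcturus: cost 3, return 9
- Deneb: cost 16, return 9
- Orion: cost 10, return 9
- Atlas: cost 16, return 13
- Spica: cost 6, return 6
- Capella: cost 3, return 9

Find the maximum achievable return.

46

Allowing fractional choices, the relaxed optimum would be about 49.8, but projects are indivisible.
Mira + Arcturus + Atlas + Capella: cost 16 + 3 + 16 + 3 = 38 ≤ 43, return 12 + 9 + 13 + 9 = 43.
Arcturus + Orion + Atlas + Spica + Capella: cost 3 + 10 + 16 + 6 + 3 = 38 ≤ 43, return 9 + 9 + 13 + 6 + 9 = 46.
Mira + Arcturus + Orion + Spica + Capella: cost 16 + 3 + 10 + 6 + 3 = 38 ≤ 43, return 12 + 9 + 9 + 6 + 9 = 45.
Best is Arcturus, Orion, Atlas, Spica, and Capella with total return 46.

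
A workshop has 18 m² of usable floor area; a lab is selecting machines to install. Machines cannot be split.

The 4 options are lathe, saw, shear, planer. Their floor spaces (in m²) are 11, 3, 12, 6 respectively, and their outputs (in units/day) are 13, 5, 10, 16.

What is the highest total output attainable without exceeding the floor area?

shear + planer: floor space 12 + 6 = 18 ≤ 18, output 10 + 16 = 26.
lathe + planer: floor space 11 + 6 = 17 ≤ 18, output 13 + 16 = 29.
saw + planer: floor space 3 + 6 = 9 ≤ 18, output 5 + 16 = 21.
Best is lathe and planer with total output 29.

29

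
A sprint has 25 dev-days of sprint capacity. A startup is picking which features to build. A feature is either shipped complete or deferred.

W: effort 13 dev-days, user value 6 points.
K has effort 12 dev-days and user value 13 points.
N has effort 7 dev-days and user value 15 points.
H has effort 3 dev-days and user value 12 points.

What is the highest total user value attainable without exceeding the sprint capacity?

Allowing fractional choices, the relaxed optimum would be about 41.4, but features are indivisible.
K + N + H: effort 12 + 7 + 3 = 22 ≤ 25, user value 13 + 15 + 12 = 40.
K + N: effort 12 + 7 = 19 ≤ 25, user value 13 + 15 = 28.
W + N + H: effort 13 + 7 + 3 = 23 ≤ 25, user value 6 + 15 + 12 = 33.
Best is K, N, and H with total user value 40.

40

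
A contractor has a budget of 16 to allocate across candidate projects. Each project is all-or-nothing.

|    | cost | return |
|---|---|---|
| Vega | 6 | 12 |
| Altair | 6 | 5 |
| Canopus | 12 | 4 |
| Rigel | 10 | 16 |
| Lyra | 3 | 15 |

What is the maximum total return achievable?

32

Allowing fractional choices, the relaxed optimum would be about 38.2, but projects are indivisible.
Vega + Altair + Lyra: cost 6 + 6 + 3 = 15 ≤ 16, return 12 + 5 + 15 = 32.
Rigel + Lyra: cost 10 + 3 = 13 ≤ 16, return 16 + 15 = 31.
Vega + Rigel: cost 6 + 10 = 16 ≤ 16, return 12 + 16 = 28.
Best is Vega, Altair, and Lyra with total return 32.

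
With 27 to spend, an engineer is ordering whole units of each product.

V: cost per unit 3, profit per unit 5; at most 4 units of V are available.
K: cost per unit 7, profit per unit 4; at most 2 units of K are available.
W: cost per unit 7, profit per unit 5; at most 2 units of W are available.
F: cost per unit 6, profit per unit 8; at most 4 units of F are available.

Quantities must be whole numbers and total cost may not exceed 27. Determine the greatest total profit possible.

39

Take 3×V and 3×F: cost 27 ≤ 27, profit 3·5 + 3·8 = 39.
No other integer combination yields more.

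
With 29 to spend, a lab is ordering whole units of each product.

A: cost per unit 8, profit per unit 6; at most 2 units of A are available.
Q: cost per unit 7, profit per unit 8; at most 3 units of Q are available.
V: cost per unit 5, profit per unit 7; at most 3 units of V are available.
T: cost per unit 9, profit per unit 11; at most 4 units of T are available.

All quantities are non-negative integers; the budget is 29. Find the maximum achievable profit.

V has the best ratio (7/5); taking only V gives at most 3×7 = 21 (stopped by the supply cap of 3).
Mixing does better — 2×Q and 3×V: cost 29 ≤ 29, profit 2·8 + 3·7 = 37.

37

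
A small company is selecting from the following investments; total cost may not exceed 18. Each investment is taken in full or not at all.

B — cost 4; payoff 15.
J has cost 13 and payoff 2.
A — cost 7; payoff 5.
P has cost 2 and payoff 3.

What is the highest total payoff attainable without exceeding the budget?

Take B, A, and P: cost 4 + 7 + 2 = 13 ≤ 18, payoff 15 + 5 + 3 = 23.
No other feasible combination does better.

23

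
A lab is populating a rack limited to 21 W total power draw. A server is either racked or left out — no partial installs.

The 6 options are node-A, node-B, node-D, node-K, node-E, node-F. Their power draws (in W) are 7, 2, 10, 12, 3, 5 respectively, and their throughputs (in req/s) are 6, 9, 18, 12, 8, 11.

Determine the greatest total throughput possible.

46

This is an integer program with binary decision variables.
Allowing fractional choices, the relaxed optimum would be about 47.0, but servers are indivisible.
node-B + node-D + node-F: power draw 2 + 10 + 5 = 17 ≤ 21, throughput 9 + 18 + 11 = 38.
node-D + node-E + node-F: power draw 10 + 3 + 5 = 18 ≤ 21, throughput 18 + 8 + 11 = 37.
node-B + node-D + node-E + node-F: power draw 2 + 10 + 3 + 5 = 20 ≤ 21, throughput 9 + 18 + 8 + 11 = 46.
Best is node-B, node-D, node-E, and node-F with total throughput 46.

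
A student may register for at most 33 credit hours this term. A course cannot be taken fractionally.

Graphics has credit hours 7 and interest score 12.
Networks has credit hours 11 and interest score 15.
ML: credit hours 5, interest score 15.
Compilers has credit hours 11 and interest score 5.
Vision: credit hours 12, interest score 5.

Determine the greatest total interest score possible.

This is a 0-1 knapsack instance.
Networks + ML + Compilers: credit hours 11 + 5 + 11 = 27 ≤ 33, interest score 15 + 15 + 5 = 35.
Networks + ML + Vision: credit hours 11 + 5 + 12 = 28 ≤ 33, interest score 15 + 15 + 5 = 35.
Graphics + Networks + ML: credit hours 7 + 11 + 5 = 23 ≤ 33, interest score 12 + 15 + 15 = 42.
Best is Graphics, Networks, and ML with total interest score 42.

42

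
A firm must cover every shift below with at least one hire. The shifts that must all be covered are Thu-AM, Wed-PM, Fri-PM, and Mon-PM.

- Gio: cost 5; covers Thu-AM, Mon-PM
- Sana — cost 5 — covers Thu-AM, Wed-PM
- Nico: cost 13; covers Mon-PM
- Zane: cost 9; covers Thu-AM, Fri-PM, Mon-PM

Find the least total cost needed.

The greedy cost-per-new-shift heuristic would pick Gio, Sana, and Zane for 19, but a cheaper cover exists.
Choose Sana and Zane: together they cover Thu-AM, Wed-PM, Fri-PM, Mon-PM — every shift.
Total cost: 5 + 9 = 14.
No cover costs less than 14.

14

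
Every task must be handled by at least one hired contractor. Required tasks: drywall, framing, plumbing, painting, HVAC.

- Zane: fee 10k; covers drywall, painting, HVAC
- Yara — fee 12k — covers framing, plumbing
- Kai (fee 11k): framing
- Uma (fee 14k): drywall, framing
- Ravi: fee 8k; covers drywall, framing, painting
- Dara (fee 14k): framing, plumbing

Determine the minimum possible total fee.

22

Choose Zane and Yara: together they cover drywall, framing, plumbing, painting, HVAC — every task.
Total fee: 10 + 12 = 22.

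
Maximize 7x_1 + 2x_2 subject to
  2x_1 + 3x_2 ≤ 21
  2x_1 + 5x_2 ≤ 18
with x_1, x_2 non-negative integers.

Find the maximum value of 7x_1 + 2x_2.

(x_1,x_2)=(9,0): 2·9+3·0=18≤21, 2·9+5·0=18≤18, objective 63.
(x_1,x_2)=(8,0): 2·8+3·0=16≤21, 2·8+5·0=16≤18, objective 56.
No feasible integer point exceeds 63.

63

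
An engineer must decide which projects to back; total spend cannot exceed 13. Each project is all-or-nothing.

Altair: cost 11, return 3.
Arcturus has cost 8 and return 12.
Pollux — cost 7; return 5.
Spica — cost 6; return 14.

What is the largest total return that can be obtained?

19

Treat it as a binary knapsack problem.
Allowing fractional choices, the relaxed optimum would be about 24.5, but projects are indivisible.
Arcturus: cost 8 ≤ 13, return 12.
Spica: cost 6 ≤ 13, return 14.
Pollux + Spica: cost 7 + 6 = 13 ≤ 13, return 5 + 14 = 19.
Best is Pollux and Spica with total return 19.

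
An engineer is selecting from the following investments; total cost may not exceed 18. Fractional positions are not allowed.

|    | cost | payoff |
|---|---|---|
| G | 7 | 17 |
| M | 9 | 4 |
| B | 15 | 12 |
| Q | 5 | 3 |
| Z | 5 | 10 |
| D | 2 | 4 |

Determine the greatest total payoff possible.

Allowing fractional choices, the relaxed optimum would be about 34.2, but investments are indivisible.
G + Z + D: cost 7 + 5 + 2 = 14 ≤ 18, payoff 17 + 10 + 4 = 31.
G + Q + Z: cost 7 + 5 + 5 = 17 ≤ 18, payoff 17 + 3 + 10 = 30.
Best is G, Z, and D with total payoff 31.

31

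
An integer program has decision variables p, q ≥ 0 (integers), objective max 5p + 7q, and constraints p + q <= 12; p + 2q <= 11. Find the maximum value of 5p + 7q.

55

(p,q)=(11,0): 1·11+1·0=11≤12, 1·11+2·0=11≤11, objective 55.
(p,q)=(10,0): 1·10+1·0=10≤12, 1·10+2·0=10≤11, objective 50.
Maximum is 55 at (p,q)=(11,0).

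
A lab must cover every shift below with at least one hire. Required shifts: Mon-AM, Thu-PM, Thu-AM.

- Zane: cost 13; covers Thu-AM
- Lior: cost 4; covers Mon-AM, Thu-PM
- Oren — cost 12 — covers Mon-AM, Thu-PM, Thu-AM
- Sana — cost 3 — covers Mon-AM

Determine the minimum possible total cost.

12

Oren alone covers Mon-AM, Thu-PM, Thu-AM — every shift.
Total cost: 12.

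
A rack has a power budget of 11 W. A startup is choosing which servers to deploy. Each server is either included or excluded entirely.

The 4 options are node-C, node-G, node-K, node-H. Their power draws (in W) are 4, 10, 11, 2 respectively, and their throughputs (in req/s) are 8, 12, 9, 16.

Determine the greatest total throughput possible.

Allowing fractional choices, the relaxed optimum would be about 30.0, but servers are indivisible.
node-C + node-H: power draw 4 + 2 = 6 ≤ 11, throughput 8 + 16 = 24.
node-H: power draw 2 ≤ 11, throughput 16.
Best is node-C and node-H with total throughput 24.

24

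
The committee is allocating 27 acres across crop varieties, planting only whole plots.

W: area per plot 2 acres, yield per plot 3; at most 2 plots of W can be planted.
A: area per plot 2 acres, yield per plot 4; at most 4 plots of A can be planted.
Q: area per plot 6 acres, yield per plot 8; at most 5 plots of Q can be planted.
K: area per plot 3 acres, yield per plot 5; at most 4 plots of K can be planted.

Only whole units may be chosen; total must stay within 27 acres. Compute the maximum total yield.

This is a bounded integer knapsack.
A has the best ratio (4/2); taking only A gives at most 4×4 = 16 (stopped by the supply cap of 4).
Mixing does better — 2×W, 4×A, 1×Q, and 3×K: area 27 ≤ 27, yield 2·3 + 4·4 + 1·8 + 3·5 = 45.

45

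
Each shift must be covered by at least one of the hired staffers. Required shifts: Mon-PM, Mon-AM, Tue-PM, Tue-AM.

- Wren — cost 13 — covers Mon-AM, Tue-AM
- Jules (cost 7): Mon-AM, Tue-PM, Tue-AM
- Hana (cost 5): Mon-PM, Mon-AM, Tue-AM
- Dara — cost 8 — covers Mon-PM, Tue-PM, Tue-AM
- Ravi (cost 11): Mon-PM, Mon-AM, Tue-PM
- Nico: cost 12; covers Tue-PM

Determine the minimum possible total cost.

Choose Jules and Hana: together they cover Mon-PM, Mon-AM, Tue-PM, Tue-AM — every shift.
Total cost: 7 + 5 = 12.

12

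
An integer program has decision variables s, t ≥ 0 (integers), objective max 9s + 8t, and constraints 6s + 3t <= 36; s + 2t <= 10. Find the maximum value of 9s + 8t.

(s,t)=(5,2): 6·5+3·2=36≤36, 1·5+2·2=9≤10, objective 61.
(s,t)=(4,3): 6·4+3·3=33≤36, 1·4+2·3=10≤10, objective 60.
(s,t)=(5,1): 6·5+3·1=33≤36, 1·5+2·1=7≤10, objective 53.
No feasible integer point exceeds 61.

61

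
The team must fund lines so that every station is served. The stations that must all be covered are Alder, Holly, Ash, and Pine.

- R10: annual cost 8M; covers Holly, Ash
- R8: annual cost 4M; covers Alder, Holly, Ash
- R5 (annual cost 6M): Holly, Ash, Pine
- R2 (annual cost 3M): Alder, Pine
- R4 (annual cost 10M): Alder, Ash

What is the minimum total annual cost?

7

This is a weighted set-cover instance.
Choose R8 and R2: together they cover Alder, Holly, Ash, Pine — every station.
Total annual cost: 4 + 3 = 7.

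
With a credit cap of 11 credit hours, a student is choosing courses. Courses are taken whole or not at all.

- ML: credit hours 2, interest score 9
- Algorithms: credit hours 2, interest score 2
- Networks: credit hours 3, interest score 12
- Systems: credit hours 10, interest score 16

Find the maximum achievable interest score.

23

Allowing fractional choices, the relaxed optimum would be about 30.6, but courses are indivisible.
ML + Algorithms + Networks: credit hours 2 + 2 + 3 = 7 ≤ 11, interest score 9 + 2 + 12 = 23.
ML + Networks: credit hours 2 + 3 = 5 ≤ 11, interest score 9 + 12 = 21.
Systems: credit hours 10 ≤ 11, interest score 16.
Best is ML, Algorithms, and Networks with total interest score 23.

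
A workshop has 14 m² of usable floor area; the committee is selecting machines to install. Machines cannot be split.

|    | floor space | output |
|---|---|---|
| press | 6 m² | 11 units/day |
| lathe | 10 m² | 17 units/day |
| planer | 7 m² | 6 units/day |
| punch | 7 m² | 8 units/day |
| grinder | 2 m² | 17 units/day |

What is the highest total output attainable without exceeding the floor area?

press + grinder: floor space 6 + 2 = 8 ≤ 14, output 11 + 17 = 28.
punch + grinder: floor space 7 + 2 = 9 ≤ 14, output 8 + 17 = 25.
lathe + grinder: floor space 10 + 2 = 12 ≤ 14, output 17 + 17 = 34.
Best is lathe and grinder with total output 34.

34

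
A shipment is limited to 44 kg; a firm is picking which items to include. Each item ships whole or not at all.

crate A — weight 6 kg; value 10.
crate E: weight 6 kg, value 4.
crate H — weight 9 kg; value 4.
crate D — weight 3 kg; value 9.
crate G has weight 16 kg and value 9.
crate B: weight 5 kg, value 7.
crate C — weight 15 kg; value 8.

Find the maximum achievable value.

crate A + crate E + crate D + crate G + crate B: weight 6 + 6 + 3 + 16 + 5 = 36 ≤ 44, value 10 + 4 + 9 + 9 + 7 = 39.
crate A + crate E + crate H + crate D + crate B + crate C: weight 6 + 6 + 9 + 3 + 5 + 15 = 44 ≤ 44, value 10 + 4 + 4 + 9 + 7 + 8 = 42.
Best is crate A, crate E, crate H, crate D, crate B, and crate C with total value 42.

42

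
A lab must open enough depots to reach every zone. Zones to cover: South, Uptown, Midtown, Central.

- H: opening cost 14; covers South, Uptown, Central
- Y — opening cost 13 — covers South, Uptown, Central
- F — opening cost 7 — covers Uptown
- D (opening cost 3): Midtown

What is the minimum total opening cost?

This is a weighted set-cover instance.
Choose Y and D: together they cover South, Uptown, Midtown, Central — every zone.
Total opening cost: 13 + 3 = 16.
No cover costs less than 16.

16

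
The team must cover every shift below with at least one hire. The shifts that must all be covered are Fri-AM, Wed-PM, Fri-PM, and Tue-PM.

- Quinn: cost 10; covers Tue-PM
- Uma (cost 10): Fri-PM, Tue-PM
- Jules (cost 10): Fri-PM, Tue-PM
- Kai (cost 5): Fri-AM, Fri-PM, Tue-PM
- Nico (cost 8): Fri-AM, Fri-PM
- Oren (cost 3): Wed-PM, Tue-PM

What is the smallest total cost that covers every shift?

8

Choose Kai and Oren: together they cover Fri-AM, Wed-PM, Fri-PM, Tue-PM — every shift.
Total cost: 5 + 3 = 8.
No cover costs less than 8.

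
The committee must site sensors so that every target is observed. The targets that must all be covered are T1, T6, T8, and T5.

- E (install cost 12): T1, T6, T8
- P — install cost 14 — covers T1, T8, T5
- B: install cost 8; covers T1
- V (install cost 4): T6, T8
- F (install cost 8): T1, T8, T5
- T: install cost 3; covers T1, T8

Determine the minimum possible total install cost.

12

The greedy cost-per-new-target heuristic would pick T, V, and F for 15, but a cheaper cover exists.
Choose V and F: together they cover T1, T6, T8, T5 — every target.
Total install cost: 4 + 8 = 12.
No cover costs less than 12.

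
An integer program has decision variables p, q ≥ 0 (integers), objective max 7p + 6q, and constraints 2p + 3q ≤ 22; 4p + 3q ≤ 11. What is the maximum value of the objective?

Relaxing integrality, the LP optimum is 22.00 at (p,q) = (0, 3.67), which is not an integer point.
(p,q)=(2,1): 2·2+3·1=7≤22, 4·2+3·1=11≤11, objective 20.
(p,q)=(1,2): 2·1+3·2=8≤22, 4·1+3·2=10≤11, objective 19.
The best lattice point is (2,1), giving 20.

20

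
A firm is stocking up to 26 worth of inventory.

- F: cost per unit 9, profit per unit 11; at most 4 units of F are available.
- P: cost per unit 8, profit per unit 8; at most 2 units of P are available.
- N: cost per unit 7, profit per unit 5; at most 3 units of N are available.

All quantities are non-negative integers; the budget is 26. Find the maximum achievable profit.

F has the best ratio (11/9); taking only F gives at most 2×11 = 22 (stopped by the cost limit).
Mixing does better — 2×F and 1×P: cost 26 ≤ 26, profit 2·11 + 1·8 = 30.

30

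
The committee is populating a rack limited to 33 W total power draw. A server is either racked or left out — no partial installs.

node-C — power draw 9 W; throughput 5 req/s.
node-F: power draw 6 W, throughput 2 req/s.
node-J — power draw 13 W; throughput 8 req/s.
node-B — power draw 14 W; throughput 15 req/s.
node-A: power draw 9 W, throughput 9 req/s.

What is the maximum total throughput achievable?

29

node-C + node-B + node-A: power draw 9 + 14 + 9 = 32 ≤ 33, throughput 5 + 15 + 9 = 29.
node-F + node-B + node-A: power draw 6 + 14 + 9 = 29 ≤ 33, throughput 2 + 15 + 9 = 26.
Best is node-C, node-B, and node-A with total throughput 29.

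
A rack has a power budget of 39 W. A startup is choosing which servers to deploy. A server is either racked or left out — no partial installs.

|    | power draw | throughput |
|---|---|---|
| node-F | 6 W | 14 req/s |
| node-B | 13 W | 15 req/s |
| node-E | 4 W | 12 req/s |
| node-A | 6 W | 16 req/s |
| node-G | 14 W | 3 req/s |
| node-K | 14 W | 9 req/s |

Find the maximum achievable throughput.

This is an integer program with binary decision variables.
Allowing fractional choices, the relaxed optimum would be about 63.4, but servers are indivisible.
node-F + node-B + node-E + node-A: power draw 6 + 13 + 4 + 6 = 29 ≤ 39, throughput 14 + 15 + 12 + 16 = 57.
node-F + node-B + node-A + node-K: power draw 6 + 13 + 6 + 14 = 39 ≤ 39, throughput 14 + 15 + 16 + 9 = 54.
Best is node-F, node-B, node-E, and node-A with total throughput 57.

57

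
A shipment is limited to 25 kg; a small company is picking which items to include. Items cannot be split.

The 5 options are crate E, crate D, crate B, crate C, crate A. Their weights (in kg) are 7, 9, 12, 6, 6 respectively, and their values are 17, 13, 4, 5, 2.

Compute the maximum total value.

crate E + crate D + crate A: weight 7 + 9 + 6 = 22 ≤ 25, value 17 + 13 + 2 = 32.
crate E + crate D + crate C: weight 7 + 9 + 6 = 22 ≤ 25, value 17 + 13 + 5 = 35.
Best is crate E, crate D, and crate C with total value 35.

35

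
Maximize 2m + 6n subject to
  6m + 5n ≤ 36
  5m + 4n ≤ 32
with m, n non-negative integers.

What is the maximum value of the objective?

42

(m,n)=(0,7) is feasible, giving 42.
(m,n)=(1,6) is feasible, giving 38.
No feasible integer point exceeds 42.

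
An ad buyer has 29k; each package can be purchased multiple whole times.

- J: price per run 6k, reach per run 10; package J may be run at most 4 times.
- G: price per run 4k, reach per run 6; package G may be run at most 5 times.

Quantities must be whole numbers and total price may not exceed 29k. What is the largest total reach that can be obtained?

4×J and 1×G: price 28 ≤ 29, reach 4·10 + 1·6 = 46.
2×J and 4×G: price 28 ≤ 29, reach 2·10 + 4·6 = 44.
Best is 46.

46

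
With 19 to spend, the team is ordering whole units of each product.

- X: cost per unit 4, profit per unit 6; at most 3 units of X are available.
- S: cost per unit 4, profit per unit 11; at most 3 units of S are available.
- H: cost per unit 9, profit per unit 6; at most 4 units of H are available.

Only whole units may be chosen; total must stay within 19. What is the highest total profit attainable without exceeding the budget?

2×X and 2×S: cost 16 ≤ 19, profit 2·6 + 2·11 = 34.
1×X and 3×S: cost 16 ≤ 19, profit 1·6 + 3·11 = 39.
Best is 39.

39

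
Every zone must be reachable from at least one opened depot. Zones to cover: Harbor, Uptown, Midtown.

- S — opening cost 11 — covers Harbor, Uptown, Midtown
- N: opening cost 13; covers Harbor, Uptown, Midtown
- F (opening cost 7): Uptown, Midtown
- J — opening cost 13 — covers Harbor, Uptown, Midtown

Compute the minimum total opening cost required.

This is an integer covering problem.
The greedy cost-per-new-zone heuristic would pick F and S for 18, but a cheaper cover exists.
S alone covers Harbor, Uptown, Midtown — every zone.
Total opening cost: 11.
No cover costs less than 11.

11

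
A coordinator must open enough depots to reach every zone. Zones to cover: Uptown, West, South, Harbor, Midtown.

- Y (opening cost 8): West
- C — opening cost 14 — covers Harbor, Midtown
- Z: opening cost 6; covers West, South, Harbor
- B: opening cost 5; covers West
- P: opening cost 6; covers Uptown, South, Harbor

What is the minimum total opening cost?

The greedy cost-per-new-zone heuristic would pick Z, P, and C for 26, but a cheaper cover exists.
Choose C, B, and P: together they cover Uptown, West, South, Harbor, Midtown — every zone.
Total opening cost: 14 + 5 + 6 = 25.
No cover costs less than 25.

25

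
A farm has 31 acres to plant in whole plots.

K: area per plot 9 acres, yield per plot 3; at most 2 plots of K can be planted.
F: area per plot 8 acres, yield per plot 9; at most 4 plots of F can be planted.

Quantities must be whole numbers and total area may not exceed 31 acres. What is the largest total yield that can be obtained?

27

F has the best ratio (9/8); taking only F gives at most 3×9 = 27 (stopped by the area limit).
Optimal: 3×F: area 24 ≤ 31, yield 3·9 = 27.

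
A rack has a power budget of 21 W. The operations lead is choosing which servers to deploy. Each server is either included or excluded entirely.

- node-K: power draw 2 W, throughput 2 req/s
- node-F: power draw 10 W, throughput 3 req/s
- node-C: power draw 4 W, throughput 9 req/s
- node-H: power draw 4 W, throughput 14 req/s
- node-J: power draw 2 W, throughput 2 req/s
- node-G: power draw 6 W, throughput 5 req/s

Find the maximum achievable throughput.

Allowing fractional choices, the relaxed optimum would be about 32.9, but servers are indivisible.
node-C + node-H + node-J + node-G: power draw 4 + 4 + 2 + 6 = 16 ≤ 21, throughput 9 + 14 + 2 + 5 = 30.
node-K + node-C + node-H + node-J + node-G: power draw 2 + 4 + 4 + 2 + 6 = 18 ≤ 21, throughput 2 + 9 + 14 + 2 + 5 = 32.
node-K + node-C + node-H + node-G: power draw 2 + 4 + 4 + 6 = 16 ≤ 21, throughput 2 + 9 + 14 + 5 = 30.
Best is node-K, node-C, node-H, node-J, and node-G with total throughput 32.

32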